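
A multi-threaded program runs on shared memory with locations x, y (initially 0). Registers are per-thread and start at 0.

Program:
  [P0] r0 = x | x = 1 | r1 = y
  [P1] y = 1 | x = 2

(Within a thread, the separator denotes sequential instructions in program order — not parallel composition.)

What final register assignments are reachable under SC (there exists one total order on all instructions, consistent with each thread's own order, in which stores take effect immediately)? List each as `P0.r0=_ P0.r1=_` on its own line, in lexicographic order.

P0.r0=0 P0.r1=0
P0.r0=0 P0.r1=1
P0.r0=2 P0.r1=1

outcome vector order: (P0.r0,P0.r1)
|SC outcomes| = 3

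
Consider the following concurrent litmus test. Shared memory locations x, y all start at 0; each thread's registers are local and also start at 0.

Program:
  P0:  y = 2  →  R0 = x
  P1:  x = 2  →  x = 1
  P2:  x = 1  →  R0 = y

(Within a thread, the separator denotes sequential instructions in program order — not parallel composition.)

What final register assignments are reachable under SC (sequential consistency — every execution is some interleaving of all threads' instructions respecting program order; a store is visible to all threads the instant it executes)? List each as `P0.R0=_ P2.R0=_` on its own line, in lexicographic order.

outcome vector order: (P0.R0,P2.R0)
|SC outcomes| = 5

P0.R0=0 P2.R0=2
P0.R0=1 P2.R0=0
P0.R0=1 P2.R0=2
P0.R0=2 P2.R0=0
P0.R0=2 P2.R0=2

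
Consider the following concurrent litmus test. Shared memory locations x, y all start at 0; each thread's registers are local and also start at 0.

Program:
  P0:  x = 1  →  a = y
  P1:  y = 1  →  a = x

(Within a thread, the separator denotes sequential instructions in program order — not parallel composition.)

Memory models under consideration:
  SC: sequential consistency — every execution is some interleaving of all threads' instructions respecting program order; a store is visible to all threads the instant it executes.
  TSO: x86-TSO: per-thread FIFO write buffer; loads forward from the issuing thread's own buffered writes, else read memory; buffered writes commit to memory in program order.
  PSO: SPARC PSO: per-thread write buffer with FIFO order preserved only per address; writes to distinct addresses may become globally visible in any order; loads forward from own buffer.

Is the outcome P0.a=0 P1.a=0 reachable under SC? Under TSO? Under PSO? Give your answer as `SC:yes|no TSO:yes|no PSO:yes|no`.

outcome vector order: (P0.a,P1.a)
SC (3): (0,1) (1,0) (1,1)
TSO (4): (0,0) (0,1) (1,0) (1,1)
PSO (4): (0,0) (0,1) (1,0) (1,1)
target (0,0) ∈ {TSO,PSO}

SC:no TSO:yes PSO:yes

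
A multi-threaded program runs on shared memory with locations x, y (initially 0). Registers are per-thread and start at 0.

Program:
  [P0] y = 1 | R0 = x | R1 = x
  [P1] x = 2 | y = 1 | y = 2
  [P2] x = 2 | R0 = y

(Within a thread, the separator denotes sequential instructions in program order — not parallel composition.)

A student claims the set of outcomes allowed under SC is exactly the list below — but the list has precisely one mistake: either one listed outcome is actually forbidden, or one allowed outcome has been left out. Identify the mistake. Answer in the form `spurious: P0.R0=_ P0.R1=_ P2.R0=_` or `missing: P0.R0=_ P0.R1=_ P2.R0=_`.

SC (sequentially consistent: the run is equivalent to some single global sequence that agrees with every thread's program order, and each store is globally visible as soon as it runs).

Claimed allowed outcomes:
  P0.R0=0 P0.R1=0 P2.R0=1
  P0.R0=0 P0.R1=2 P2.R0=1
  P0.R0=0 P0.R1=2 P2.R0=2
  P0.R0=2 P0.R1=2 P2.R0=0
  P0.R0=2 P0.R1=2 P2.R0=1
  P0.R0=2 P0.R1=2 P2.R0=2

missing: P0.R0=0 P0.R1=0 P2.R0=2

outcome vector order: (P0.R0,P0.R1,P2.R0)
under SC → (0,0,1) (0,0,2) (0,2,1) (0,2,2) (2,2,0) (2,2,1) (2,2,2)
SC∖claimed = {(0,0,2)}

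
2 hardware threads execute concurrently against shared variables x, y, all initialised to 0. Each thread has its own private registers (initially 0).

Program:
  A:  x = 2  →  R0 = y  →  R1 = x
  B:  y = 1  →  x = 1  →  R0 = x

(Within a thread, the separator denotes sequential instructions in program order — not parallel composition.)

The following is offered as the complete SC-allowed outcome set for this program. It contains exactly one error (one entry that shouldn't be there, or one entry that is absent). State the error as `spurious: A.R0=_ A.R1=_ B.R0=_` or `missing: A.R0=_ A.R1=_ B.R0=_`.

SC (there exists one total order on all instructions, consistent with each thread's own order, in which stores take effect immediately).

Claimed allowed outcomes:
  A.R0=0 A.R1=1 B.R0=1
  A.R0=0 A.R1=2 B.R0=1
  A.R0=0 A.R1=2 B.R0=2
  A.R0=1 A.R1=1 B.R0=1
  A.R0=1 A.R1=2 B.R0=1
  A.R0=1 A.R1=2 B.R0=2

outcome vector order: (A.R0,A.R1,B.R0)
under SC → (0,1,1) (0,2,1) (1,1,1) (1,2,1) (1,2,2)
claimed∖SC = {(0,2,2)}

spurious: A.R0=0 A.R1=2 B.R0=2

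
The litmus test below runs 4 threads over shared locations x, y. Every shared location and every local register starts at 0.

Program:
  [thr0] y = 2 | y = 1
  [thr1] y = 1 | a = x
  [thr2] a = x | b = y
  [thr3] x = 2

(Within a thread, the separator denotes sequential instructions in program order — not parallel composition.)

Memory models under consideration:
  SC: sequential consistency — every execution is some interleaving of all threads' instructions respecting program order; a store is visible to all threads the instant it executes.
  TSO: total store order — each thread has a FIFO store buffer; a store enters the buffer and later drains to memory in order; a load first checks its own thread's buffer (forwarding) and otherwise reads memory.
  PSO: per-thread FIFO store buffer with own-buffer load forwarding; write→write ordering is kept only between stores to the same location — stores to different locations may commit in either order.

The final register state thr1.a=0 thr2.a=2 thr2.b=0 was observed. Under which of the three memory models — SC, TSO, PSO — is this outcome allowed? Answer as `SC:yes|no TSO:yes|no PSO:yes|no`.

SC:no TSO:yes PSO:yes

outcome vector order: (thr1.a,thr2.a,thr2.b)
SC (11): 000; 001; 002; 021; 022; 200; 201; 202; 220; 221; 222
TSO (12): 000; 001; 002; 020; 021; 022; 200; 201; 202; 220; 221; 222
PSO (12): 000; 001; 002; 020; 021; 022; 200; 201; 202; 220; 221; 222
target 020 ∈ {TSO,PSO}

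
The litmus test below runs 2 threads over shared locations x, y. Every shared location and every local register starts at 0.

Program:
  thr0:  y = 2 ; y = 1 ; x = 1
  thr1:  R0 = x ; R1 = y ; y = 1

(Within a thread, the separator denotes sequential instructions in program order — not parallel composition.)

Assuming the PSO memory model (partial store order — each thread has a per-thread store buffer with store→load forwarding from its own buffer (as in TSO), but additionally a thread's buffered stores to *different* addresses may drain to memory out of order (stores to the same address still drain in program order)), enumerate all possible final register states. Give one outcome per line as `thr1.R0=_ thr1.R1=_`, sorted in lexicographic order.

thr1.R0=0 thr1.R1=0
thr1.R0=0 thr1.R1=1
thr1.R0=0 thr1.R1=2
thr1.R0=1 thr1.R1=0
thr1.R0=1 thr1.R1=1
thr1.R0=1 thr1.R1=2

outcome vector order: (thr1.R0,thr1.R1)
|PSO outcomes| = 6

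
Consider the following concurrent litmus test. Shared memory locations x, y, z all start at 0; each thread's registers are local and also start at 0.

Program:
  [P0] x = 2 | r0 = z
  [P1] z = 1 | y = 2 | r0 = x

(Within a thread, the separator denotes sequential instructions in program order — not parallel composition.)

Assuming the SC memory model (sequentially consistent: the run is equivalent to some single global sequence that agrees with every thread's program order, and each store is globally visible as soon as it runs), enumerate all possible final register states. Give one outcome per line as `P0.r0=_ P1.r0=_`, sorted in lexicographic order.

outcome vector order: (P0.r0,P1.r0)
|SC outcomes| = 3

P0.r0=0 P1.r0=2
P0.r0=1 P1.r0=0
P0.r0=1 P1.r0=2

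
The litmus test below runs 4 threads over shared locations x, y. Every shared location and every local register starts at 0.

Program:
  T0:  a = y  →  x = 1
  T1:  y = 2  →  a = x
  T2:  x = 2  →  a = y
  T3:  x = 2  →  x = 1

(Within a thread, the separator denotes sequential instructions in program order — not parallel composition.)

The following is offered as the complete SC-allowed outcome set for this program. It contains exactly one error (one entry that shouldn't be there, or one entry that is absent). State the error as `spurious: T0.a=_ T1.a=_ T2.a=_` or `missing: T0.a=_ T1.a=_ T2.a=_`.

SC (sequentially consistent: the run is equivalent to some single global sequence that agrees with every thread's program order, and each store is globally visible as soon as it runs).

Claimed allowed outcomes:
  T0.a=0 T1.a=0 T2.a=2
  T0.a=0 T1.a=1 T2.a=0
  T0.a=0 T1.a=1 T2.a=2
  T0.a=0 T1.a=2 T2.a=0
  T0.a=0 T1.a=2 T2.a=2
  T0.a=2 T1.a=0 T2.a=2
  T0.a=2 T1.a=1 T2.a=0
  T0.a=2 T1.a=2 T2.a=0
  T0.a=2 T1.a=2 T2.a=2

outcome vector order: (T0.a,T1.a,T2.a)
under SC → 0/0/2, 0/1/0, 0/1/2, 0/2/0, 0/2/2, 2/0/2, 2/1/0, 2/1/2, 2/2/0, 2/2/2
SC∖claimed = {2/1/2}

missing: T0.a=2 T1.a=1 T2.a=2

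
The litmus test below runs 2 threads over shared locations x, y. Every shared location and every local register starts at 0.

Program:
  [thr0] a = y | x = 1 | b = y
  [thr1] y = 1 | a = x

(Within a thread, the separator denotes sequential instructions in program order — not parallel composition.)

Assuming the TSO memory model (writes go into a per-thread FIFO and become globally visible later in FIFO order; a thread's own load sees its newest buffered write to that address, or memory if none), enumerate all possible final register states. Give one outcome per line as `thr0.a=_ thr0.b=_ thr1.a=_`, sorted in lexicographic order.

outcome vector order: (thr0.a,thr0.b,thr1.a)
|TSO outcomes| = 6

thr0.a=0 thr0.b=0 thr1.a=0
thr0.a=0 thr0.b=0 thr1.a=1
thr0.a=0 thr0.b=1 thr1.a=0
thr0.a=0 thr0.b=1 thr1.a=1
thr0.a=1 thr0.b=1 thr1.a=0
thr0.a=1 thr0.b=1 thr1.a=1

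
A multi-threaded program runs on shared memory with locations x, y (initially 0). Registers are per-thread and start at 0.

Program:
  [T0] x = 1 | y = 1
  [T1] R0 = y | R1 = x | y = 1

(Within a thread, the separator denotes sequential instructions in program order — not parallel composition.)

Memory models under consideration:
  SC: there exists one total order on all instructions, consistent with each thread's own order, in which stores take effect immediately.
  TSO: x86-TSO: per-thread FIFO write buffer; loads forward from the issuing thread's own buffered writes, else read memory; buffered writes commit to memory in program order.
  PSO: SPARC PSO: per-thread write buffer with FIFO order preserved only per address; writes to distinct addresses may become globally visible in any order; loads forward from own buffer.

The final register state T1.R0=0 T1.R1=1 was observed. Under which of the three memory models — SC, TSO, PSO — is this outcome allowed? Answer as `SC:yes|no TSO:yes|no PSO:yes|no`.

outcome vector order: (T1.R0,T1.R1)
SC: 3 outcomes — {(0,0) (0,1) (1,1)}
TSO: 3 outcomes — {(0,0) (0,1) (1,1)}
PSO: 4 outcomes — {(0,0) (0,1) (1,0) (1,1)}
target (0,1) ∈ {SC,TSO,PSO}

SC:yes TSO:yes PSO:yes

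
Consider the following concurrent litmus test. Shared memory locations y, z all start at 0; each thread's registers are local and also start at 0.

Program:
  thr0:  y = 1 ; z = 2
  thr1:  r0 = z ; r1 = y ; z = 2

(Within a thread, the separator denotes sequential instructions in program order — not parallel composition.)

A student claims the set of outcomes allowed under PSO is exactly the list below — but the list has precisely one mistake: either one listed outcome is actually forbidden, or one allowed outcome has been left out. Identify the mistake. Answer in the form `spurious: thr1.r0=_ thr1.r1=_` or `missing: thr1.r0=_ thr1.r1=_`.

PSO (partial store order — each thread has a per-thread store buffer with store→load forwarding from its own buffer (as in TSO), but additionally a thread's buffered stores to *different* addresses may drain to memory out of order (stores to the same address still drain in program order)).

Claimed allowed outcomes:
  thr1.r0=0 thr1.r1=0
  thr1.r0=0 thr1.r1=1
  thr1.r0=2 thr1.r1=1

missing: thr1.r0=2 thr1.r1=0

outcome vector order: (thr1.r0,thr1.r1)
PSO: 4 outcomes — {(0,0), (0,1), (2,0), (2,1)}
PSO∖claimed = {(2,0)}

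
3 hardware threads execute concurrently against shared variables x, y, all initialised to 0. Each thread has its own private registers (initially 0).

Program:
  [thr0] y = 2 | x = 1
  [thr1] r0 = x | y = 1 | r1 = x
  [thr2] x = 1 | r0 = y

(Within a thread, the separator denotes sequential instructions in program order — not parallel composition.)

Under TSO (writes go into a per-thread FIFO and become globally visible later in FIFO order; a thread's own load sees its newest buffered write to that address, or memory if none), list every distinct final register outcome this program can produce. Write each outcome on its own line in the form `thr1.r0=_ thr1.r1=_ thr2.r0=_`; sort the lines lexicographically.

outcome vector order: (thr1.r0,thr1.r1,thr2.r0)
|TSO outcomes| = 9

thr1.r0=0 thr1.r1=0 thr2.r0=0
thr1.r0=0 thr1.r1=0 thr2.r0=1
thr1.r0=0 thr1.r1=0 thr2.r0=2
thr1.r0=0 thr1.r1=1 thr2.r0=0
thr1.r0=0 thr1.r1=1 thr2.r0=1
thr1.r0=0 thr1.r1=1 thr2.r0=2
thr1.r0=1 thr1.r1=1 thr2.r0=0
thr1.r0=1 thr1.r1=1 thr2.r0=1
thr1.r0=1 thr1.r1=1 thr2.r0=2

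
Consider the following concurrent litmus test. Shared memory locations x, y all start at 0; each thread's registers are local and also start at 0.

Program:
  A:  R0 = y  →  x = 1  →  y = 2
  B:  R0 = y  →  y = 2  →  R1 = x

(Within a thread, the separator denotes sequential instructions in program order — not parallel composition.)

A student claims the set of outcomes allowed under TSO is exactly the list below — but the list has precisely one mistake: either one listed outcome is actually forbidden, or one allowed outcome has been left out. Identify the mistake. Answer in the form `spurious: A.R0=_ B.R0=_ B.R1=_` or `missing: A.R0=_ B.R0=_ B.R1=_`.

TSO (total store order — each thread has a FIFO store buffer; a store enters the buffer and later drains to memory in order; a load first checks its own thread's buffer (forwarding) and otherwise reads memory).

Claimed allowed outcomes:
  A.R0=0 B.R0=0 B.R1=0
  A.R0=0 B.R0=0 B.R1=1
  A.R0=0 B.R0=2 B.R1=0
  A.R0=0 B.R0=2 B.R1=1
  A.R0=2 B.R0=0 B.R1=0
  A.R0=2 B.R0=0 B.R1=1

outcome vector order: (A.R0,B.R0,B.R1)
under TSO → 000; 001; 021; 200; 201
claimed∖TSO = {020}

spurious: A.R0=0 B.R0=2 B.R1=0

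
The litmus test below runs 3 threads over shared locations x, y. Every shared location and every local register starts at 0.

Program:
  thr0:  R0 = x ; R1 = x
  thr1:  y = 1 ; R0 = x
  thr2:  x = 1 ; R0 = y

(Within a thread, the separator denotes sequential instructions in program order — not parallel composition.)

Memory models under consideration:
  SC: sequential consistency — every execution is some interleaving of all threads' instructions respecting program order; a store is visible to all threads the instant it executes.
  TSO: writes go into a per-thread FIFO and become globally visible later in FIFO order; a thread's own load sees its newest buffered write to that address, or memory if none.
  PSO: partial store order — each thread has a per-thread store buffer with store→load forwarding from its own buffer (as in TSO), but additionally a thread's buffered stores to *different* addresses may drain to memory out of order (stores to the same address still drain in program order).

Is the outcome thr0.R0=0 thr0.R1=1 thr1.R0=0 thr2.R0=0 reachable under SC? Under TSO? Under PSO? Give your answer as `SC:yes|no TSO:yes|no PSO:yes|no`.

outcome vector order: (thr0.R0,thr0.R1,thr1.R0,thr2.R0)
[SC] allowed = {0/0/0/1; 0/0/1/0; 0/0/1/1; 0/1/0/1; 0/1/1/0; 0/1/1/1; 1/1/0/1; 1/1/1/0; 1/1/1/1}
[TSO] allowed = {0/0/0/0; 0/0/0/1; 0/0/1/0; 0/0/1/1; 0/1/0/0; 0/1/0/1; 0/1/1/0; 0/1/1/1; 1/1/0/0; 1/1/0/1; 1/1/1/0; 1/1/1/1}
[PSO] allowed = {0/0/0/0; 0/0/0/1; 0/0/1/0; 0/0/1/1; 0/1/0/0; 0/1/0/1; 0/1/1/0; 0/1/1/1; 1/1/0/0; 1/1/0/1; 1/1/1/0; 1/1/1/1}
target 0/1/0/0 ∈ {TSO,PSO}

SC:no TSO:yes PSO:yes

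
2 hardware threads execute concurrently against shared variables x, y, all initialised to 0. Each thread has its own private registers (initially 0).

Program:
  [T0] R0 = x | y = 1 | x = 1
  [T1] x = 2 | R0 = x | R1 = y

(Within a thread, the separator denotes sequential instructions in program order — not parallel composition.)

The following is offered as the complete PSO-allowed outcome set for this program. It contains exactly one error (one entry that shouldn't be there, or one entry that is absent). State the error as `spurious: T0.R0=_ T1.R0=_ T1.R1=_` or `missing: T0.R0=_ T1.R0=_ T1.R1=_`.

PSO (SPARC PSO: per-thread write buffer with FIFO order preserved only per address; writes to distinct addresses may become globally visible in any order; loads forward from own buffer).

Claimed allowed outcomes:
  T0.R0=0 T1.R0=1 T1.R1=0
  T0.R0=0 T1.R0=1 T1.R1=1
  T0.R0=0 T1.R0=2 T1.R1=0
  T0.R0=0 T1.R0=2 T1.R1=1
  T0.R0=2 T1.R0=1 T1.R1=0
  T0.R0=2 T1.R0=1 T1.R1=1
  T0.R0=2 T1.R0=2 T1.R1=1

outcome vector order: (T0.R0,T1.R0,T1.R1)
PSO (8): 0/1/0, 0/1/1, 0/2/0, 0/2/1, 2/1/0, 2/1/1, 2/2/0, 2/2/1
PSO∖claimed = {2/2/0}

missing: T0.R0=2 T1.R0=2 T1.R1=0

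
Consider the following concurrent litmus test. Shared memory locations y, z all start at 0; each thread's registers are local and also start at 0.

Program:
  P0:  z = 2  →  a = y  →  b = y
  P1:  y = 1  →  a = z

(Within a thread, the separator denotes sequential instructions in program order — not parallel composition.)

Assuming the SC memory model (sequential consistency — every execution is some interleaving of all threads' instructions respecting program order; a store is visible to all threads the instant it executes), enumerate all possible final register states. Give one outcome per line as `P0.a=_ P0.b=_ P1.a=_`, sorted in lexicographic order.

outcome vector order: (P0.a,P0.b,P1.a)
|SC outcomes| = 4

P0.a=0 P0.b=0 P1.a=2
P0.a=0 P0.b=1 P1.a=2
P0.a=1 P0.b=1 P1.a=0
P0.a=1 P0.b=1 P1.a=2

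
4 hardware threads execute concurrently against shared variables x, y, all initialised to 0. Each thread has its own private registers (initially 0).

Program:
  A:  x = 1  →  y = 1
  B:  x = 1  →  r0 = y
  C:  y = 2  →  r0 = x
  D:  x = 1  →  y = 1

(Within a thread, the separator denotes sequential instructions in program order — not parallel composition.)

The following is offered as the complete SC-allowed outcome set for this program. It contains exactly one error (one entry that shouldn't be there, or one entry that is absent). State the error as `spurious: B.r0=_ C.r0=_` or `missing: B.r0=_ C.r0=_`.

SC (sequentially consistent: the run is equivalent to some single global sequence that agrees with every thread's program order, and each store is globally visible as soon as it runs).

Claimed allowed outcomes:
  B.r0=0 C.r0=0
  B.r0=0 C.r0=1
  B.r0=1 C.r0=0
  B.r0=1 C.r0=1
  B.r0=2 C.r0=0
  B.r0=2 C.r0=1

spurious: B.r0=0 C.r0=0

outcome vector order: (B.r0,C.r0)
SC: 5 outcomes — {01; 10; 11; 20; 21}
claimed∖SC = {00}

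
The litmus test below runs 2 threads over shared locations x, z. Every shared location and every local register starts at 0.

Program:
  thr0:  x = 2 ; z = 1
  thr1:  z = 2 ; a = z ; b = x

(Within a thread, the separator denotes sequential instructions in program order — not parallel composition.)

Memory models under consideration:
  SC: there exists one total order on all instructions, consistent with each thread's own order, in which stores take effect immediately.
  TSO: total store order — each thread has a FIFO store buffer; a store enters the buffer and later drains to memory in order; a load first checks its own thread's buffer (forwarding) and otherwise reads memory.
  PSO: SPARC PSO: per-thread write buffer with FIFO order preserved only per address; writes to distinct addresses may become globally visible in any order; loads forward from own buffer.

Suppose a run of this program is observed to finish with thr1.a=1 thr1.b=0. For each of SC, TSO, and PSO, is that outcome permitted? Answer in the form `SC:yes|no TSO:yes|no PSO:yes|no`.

outcome vector order: (thr1.a,thr1.b)
SC (3): 1/2, 2/0, 2/2
TSO (3): 1/2, 2/0, 2/2
PSO (4): 1/0, 1/2, 2/0, 2/2
target 1/0 ∈ {PSO}

SC:no TSO:no PSO:yes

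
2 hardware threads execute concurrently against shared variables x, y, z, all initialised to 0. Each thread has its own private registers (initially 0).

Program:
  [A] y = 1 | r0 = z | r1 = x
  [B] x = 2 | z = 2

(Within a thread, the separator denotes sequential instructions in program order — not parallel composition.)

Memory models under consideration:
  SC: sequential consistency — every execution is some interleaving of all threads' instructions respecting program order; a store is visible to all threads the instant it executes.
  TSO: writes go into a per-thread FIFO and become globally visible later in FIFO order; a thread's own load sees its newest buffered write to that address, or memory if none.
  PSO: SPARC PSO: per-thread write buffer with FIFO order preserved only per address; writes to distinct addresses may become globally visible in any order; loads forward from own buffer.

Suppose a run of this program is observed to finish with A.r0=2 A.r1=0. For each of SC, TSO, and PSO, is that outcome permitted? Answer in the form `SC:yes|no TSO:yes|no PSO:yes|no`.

outcome vector order: (A.r0,A.r1)
[SC] allowed = {<0 0>; <0 2>; <2 2>}
[TSO] allowed = {<0 0>; <0 2>; <2 2>}
[PSO] allowed = {<0 0>; <0 2>; <2 0>; <2 2>}
target <2 0> ∈ {PSO}

SC:no TSO:no PSO:yes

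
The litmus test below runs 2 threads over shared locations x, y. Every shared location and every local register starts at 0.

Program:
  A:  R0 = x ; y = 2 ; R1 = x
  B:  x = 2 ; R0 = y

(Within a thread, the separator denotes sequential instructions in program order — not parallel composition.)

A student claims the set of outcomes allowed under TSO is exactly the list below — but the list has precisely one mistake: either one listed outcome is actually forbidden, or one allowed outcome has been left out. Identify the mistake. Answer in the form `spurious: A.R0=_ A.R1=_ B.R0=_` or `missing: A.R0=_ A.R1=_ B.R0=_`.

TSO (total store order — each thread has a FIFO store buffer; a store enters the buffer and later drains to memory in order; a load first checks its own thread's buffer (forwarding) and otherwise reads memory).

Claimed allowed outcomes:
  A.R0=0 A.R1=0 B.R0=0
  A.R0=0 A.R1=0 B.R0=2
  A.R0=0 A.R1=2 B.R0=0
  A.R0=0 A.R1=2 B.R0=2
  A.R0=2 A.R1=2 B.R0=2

missing: A.R0=2 A.R1=2 B.R0=0

outcome vector order: (A.R0,A.R1,B.R0)
[TSO] allowed = {000 002 020 022 220 222}
TSO∖claimed = {220}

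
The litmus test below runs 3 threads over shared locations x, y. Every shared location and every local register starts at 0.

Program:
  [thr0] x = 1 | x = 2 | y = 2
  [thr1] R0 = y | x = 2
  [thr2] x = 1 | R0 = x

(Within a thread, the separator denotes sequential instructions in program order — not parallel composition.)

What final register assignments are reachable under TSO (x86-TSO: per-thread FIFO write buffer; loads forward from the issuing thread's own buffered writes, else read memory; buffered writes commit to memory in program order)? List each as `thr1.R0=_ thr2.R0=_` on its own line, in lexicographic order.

thr1.R0=0 thr2.R0=1
thr1.R0=0 thr2.R0=2
thr1.R0=2 thr2.R0=1
thr1.R0=2 thr2.R0=2

outcome vector order: (thr1.R0,thr2.R0)
|TSO outcomes| = 4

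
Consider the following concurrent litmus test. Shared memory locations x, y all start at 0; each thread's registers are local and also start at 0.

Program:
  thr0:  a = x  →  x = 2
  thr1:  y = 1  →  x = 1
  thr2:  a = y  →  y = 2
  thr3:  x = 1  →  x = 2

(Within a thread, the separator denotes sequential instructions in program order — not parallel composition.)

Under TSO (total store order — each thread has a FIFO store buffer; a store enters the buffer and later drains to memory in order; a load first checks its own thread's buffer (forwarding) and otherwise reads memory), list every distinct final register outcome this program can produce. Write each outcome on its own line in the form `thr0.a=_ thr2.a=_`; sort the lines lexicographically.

thr0.a=0 thr2.a=0
thr0.a=0 thr2.a=1
thr0.a=1 thr2.a=0
thr0.a=1 thr2.a=1
thr0.a=2 thr2.a=0
thr0.a=2 thr2.a=1

outcome vector order: (thr0.a,thr2.a)
|TSO outcomes| = 6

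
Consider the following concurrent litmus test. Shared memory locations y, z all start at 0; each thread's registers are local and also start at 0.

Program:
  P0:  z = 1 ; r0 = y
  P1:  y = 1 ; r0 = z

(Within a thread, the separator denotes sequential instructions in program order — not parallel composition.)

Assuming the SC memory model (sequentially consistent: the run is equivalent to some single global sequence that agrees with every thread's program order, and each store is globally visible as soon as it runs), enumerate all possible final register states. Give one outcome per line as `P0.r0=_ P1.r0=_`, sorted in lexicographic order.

outcome vector order: (P0.r0,P1.r0)
|SC outcomes| = 3

P0.r0=0 P1.r0=1
P0.r0=1 P1.r0=0
P0.r0=1 P1.r0=1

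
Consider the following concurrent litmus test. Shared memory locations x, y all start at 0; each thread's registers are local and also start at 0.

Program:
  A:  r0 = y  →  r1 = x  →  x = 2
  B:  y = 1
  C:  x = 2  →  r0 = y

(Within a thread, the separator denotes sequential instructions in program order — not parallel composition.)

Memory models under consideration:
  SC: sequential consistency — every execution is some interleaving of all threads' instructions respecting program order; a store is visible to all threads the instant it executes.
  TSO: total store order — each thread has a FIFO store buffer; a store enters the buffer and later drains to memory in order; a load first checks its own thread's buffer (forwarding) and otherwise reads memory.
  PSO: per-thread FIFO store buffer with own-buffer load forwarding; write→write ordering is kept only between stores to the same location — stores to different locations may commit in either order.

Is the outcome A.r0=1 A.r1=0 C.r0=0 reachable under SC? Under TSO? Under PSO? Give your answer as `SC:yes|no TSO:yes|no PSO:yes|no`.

SC:no TSO:yes PSO:yes

outcome vector order: (A.r0,A.r1,C.r0)
[SC] allowed = {000, 001, 020, 021, 101, 120, 121}
[TSO] allowed = {000, 001, 020, 021, 100, 101, 120, 121}
[PSO] allowed = {000, 001, 020, 021, 100, 101, 120, 121}
target 100 ∈ {TSO,PSO}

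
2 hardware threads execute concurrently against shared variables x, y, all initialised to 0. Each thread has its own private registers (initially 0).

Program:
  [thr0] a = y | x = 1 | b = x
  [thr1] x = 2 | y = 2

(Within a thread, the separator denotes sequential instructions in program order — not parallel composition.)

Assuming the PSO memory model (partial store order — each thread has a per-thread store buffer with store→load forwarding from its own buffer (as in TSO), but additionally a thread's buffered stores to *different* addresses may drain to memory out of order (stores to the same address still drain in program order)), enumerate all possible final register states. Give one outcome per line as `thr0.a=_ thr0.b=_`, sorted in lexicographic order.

thr0.a=0 thr0.b=1
thr0.a=0 thr0.b=2
thr0.a=2 thr0.b=1
thr0.a=2 thr0.b=2

outcome vector order: (thr0.a,thr0.b)
|PSO outcomes| = 4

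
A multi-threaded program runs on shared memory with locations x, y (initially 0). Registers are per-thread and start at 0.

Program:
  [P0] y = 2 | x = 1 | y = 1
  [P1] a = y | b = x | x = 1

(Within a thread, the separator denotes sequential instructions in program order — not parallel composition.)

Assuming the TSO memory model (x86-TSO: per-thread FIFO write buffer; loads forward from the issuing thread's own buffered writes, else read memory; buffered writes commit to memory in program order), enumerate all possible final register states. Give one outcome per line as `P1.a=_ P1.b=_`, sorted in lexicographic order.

outcome vector order: (P1.a,P1.b)
|TSO outcomes| = 5

P1.a=0 P1.b=0
P1.a=0 P1.b=1
P1.a=1 P1.b=1
P1.a=2 P1.b=0
P1.a=2 P1.b=1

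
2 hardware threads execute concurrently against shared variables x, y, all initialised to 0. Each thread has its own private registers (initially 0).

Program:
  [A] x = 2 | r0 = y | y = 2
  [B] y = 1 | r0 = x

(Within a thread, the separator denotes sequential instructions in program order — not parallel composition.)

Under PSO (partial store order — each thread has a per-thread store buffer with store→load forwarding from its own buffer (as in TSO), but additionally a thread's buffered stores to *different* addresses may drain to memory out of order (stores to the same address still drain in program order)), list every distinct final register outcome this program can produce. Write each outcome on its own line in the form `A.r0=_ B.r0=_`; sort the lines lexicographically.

outcome vector order: (A.r0,B.r0)
|PSO outcomes| = 4

A.r0=0 B.r0=0
A.r0=0 B.r0=2
A.r0=1 B.r0=0
A.r0=1 B.r0=2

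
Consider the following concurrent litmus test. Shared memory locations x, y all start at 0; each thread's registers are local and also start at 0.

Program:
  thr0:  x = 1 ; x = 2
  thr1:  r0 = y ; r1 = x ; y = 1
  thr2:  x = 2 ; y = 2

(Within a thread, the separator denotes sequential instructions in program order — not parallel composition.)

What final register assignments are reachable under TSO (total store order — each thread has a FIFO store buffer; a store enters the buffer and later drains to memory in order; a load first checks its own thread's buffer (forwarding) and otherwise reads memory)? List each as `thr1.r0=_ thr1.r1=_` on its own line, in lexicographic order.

outcome vector order: (thr1.r0,thr1.r1)
|TSO outcomes| = 5

thr1.r0=0 thr1.r1=0
thr1.r0=0 thr1.r1=1
thr1.r0=0 thr1.r1=2
thr1.r0=2 thr1.r1=1
thr1.r0=2 thr1.r1=2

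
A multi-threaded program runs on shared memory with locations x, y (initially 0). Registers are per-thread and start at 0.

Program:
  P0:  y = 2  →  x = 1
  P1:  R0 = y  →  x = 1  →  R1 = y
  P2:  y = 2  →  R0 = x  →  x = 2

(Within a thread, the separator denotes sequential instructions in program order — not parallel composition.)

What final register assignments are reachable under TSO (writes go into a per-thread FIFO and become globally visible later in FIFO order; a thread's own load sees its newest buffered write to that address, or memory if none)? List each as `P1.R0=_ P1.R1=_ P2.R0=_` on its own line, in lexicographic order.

outcome vector order: (P1.R0,P1.R1,P2.R0)
|TSO outcomes| = 6

P1.R0=0 P1.R1=0 P2.R0=0
P1.R0=0 P1.R1=0 P2.R0=1
P1.R0=0 P1.R1=2 P2.R0=0
P1.R0=0 P1.R1=2 P2.R0=1
P1.R0=2 P1.R1=2 P2.R0=0
P1.R0=2 P1.R1=2 P2.R0=1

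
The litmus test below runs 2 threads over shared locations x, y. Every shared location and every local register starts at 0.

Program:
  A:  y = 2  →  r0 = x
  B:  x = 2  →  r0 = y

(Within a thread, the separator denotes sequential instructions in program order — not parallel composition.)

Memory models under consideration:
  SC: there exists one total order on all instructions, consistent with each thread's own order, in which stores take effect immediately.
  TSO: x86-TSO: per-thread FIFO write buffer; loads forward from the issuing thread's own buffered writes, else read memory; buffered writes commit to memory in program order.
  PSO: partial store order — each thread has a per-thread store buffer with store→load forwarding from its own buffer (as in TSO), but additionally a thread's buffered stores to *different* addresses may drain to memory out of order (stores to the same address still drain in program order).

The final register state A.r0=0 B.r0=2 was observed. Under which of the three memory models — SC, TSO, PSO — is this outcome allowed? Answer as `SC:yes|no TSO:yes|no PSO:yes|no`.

SC:yes TSO:yes PSO:yes

outcome vector order: (A.r0,B.r0)
SC: 3 outcomes — {(0,2), (2,0), (2,2)}
TSO: 4 outcomes — {(0,0), (0,2), (2,0), (2,2)}
PSO: 4 outcomes — {(0,0), (0,2), (2,0), (2,2)}
target (0,2) ∈ {SC,TSO,PSO}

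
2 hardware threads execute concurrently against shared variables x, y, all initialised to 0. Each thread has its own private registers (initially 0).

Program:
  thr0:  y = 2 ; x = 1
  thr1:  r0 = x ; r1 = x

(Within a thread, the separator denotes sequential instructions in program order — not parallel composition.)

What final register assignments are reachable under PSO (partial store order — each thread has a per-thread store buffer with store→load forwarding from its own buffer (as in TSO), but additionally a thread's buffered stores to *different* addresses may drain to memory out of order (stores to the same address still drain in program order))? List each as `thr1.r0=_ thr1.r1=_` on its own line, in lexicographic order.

outcome vector order: (thr1.r0,thr1.r1)
|PSO outcomes| = 3

thr1.r0=0 thr1.r1=0
thr1.r0=0 thr1.r1=1
thr1.r0=1 thr1.r1=1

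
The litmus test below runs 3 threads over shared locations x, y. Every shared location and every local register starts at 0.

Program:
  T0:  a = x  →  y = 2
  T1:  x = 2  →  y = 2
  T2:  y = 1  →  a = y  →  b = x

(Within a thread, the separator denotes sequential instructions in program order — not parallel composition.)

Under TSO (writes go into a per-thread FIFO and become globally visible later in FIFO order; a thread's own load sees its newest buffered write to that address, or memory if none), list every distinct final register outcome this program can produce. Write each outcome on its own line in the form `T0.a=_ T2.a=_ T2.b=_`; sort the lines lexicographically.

T0.a=0 T2.a=1 T2.b=0
T0.a=0 T2.a=1 T2.b=2
T0.a=0 T2.a=2 T2.b=0
T0.a=0 T2.a=2 T2.b=2
T0.a=2 T2.a=1 T2.b=0
T0.a=2 T2.a=1 T2.b=2
T0.a=2 T2.a=2 T2.b=2

outcome vector order: (T0.a,T2.a,T2.b)
|TSO outcomes| = 7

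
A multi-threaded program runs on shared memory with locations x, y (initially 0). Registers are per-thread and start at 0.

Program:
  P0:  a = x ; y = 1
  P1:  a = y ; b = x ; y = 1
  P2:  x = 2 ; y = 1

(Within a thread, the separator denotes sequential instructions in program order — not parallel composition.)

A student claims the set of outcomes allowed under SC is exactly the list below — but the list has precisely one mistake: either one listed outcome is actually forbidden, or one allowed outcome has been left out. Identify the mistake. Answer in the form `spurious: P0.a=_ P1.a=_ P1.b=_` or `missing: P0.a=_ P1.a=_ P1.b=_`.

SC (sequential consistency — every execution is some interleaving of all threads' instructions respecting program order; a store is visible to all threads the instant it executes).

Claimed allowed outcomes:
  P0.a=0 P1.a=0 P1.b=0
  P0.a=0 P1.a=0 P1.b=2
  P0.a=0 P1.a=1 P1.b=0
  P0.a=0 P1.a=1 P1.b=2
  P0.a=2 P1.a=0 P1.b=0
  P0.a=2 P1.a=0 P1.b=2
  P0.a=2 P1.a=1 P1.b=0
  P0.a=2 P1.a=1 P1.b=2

outcome vector order: (P0.a,P1.a,P1.b)
SC: 7 outcomes — {000 002 010 012 200 202 212}
claimed∖SC = {210}

spurious: P0.a=2 P1.a=1 P1.b=0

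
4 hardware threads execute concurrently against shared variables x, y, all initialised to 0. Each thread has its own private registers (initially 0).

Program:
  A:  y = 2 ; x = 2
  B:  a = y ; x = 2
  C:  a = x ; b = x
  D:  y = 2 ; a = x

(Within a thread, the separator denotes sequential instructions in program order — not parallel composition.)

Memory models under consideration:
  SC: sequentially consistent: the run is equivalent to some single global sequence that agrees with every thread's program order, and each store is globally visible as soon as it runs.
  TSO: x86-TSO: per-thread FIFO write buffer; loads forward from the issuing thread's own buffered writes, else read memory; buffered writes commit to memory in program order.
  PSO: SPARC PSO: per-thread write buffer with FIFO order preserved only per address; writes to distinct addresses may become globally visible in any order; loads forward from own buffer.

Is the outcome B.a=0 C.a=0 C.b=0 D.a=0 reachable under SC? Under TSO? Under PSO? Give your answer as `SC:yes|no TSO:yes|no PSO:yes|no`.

SC:yes TSO:yes PSO:yes

outcome vector order: (B.a,C.a,C.b,D.a)
SC: 12 outcomes — {0/0/0/0, 0/0/0/2, 0/0/2/0, 0/0/2/2, 0/2/2/0, 0/2/2/2, 2/0/0/0, 2/0/0/2, 2/0/2/0, 2/0/2/2, 2/2/2/0, 2/2/2/2}
TSO: 12 outcomes — {0/0/0/0, 0/0/0/2, 0/0/2/0, 0/0/2/2, 0/2/2/0, 0/2/2/2, 2/0/0/0, 2/0/0/2, 2/0/2/0, 2/0/2/2, 2/2/2/0, 2/2/2/2}
PSO: 12 outcomes — {0/0/0/0, 0/0/0/2, 0/0/2/0, 0/0/2/2, 0/2/2/0, 0/2/2/2, 2/0/0/0, 2/0/0/2, 2/0/2/0, 2/0/2/2, 2/2/2/0, 2/2/2/2}
target 0/0/0/0 ∈ {SC,TSO,PSO}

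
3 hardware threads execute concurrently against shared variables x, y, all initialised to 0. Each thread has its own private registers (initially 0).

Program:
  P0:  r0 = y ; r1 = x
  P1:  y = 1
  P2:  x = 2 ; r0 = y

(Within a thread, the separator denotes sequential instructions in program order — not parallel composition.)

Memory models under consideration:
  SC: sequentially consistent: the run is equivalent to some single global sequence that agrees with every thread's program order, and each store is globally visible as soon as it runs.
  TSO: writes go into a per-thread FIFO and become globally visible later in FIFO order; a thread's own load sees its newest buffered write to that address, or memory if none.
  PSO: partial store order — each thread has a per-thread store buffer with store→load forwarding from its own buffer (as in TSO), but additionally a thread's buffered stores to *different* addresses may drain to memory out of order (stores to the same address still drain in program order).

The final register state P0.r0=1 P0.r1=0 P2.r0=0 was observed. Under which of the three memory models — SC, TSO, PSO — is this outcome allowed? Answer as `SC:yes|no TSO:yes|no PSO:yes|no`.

outcome vector order: (P0.r0,P0.r1,P2.r0)
[SC] allowed = {<0 0 0>; <0 0 1>; <0 2 0>; <0 2 1>; <1 0 1>; <1 2 0>; <1 2 1>}
[TSO] allowed = {<0 0 0>; <0 0 1>; <0 2 0>; <0 2 1>; <1 0 0>; <1 0 1>; <1 2 0>; <1 2 1>}
[PSO] allowed = {<0 0 0>; <0 0 1>; <0 2 0>; <0 2 1>; <1 0 0>; <1 0 1>; <1 2 0>; <1 2 1>}
target <1 0 0> ∈ {TSO,PSO}

SC:no TSO:yes PSO:yes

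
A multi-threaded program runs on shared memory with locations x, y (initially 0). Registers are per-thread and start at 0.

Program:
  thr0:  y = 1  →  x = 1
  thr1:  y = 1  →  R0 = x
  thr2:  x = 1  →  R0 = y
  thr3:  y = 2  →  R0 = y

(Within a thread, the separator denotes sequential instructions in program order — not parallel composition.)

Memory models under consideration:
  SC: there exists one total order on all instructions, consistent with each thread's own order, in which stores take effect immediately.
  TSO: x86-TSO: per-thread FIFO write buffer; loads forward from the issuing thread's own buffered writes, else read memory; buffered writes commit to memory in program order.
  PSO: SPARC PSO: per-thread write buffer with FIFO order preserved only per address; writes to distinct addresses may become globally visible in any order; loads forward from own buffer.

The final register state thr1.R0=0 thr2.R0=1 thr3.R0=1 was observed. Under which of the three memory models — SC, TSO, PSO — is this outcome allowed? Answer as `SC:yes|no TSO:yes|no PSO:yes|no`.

outcome vector order: (thr1.R0,thr2.R0,thr3.R0)
SC (10): 011, 012, 021, 022, 101, 102, 111, 112, 121, 122
TSO (12): 001, 002, 011, 012, 021, 022, 101, 102, 111, 112, 121, 122
PSO (12): 001, 002, 011, 012, 021, 022, 101, 102, 111, 112, 121, 122
target 011 ∈ {SC,TSO,PSO}

SC:yes TSO:yes PSO:yes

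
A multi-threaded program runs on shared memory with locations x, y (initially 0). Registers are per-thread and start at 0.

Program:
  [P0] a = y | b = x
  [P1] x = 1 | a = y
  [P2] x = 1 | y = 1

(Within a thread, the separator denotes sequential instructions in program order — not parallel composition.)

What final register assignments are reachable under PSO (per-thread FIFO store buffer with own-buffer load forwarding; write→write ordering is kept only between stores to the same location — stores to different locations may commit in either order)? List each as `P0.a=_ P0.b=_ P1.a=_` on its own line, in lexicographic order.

P0.a=0 P0.b=0 P1.a=0
P0.a=0 P0.b=0 P1.a=1
P0.a=0 P0.b=1 P1.a=0
P0.a=0 P0.b=1 P1.a=1
P0.a=1 P0.b=0 P1.a=0
P0.a=1 P0.b=0 P1.a=1
P0.a=1 P0.b=1 P1.a=0
P0.a=1 P0.b=1 P1.a=1

outcome vector order: (P0.a,P0.b,P1.a)
|PSO outcomes| = 8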